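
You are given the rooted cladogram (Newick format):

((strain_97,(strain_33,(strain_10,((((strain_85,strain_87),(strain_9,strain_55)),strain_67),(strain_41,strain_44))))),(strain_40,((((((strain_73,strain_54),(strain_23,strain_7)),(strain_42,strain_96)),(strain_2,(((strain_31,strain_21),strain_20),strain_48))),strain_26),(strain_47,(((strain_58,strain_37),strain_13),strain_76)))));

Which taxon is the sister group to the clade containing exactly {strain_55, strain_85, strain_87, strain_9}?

strain_67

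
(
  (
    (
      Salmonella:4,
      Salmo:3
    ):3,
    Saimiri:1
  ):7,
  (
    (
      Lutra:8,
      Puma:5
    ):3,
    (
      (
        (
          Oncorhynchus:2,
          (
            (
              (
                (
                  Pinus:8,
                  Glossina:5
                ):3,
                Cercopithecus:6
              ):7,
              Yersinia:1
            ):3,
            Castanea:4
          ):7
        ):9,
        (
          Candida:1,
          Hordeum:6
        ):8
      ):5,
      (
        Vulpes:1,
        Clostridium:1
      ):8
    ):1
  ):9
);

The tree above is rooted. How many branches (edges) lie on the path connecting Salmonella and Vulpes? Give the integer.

7

The MRCA of Salmonella and Vulpes is the root of the tree.
From Salmonella up to that node: 3 branches. From Vulpes up to the same node: 4 branches. Total: 3 + 4 = 7.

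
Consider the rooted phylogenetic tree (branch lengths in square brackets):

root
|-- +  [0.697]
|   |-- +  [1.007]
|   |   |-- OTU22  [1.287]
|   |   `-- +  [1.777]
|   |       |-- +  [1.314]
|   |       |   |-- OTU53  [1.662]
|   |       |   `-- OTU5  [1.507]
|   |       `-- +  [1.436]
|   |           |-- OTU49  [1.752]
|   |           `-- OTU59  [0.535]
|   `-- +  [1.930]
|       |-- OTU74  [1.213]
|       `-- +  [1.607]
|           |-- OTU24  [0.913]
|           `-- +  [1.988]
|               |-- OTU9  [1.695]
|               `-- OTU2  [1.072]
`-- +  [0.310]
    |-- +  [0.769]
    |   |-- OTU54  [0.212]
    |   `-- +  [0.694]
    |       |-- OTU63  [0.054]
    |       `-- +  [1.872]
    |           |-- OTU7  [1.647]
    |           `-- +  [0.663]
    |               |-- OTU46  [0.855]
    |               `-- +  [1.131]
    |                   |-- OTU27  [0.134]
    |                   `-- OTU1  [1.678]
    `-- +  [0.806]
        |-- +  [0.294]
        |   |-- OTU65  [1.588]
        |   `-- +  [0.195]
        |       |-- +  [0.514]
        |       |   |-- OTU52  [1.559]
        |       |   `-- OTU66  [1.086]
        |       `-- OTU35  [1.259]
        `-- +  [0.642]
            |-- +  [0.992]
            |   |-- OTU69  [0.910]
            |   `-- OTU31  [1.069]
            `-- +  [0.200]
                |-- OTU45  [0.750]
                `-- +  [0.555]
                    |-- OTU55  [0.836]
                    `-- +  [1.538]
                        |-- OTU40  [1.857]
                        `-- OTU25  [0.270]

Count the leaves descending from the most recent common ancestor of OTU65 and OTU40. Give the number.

The MRCA of OTU65 and OTU40 is the node subtending ((OTU65,((OTU52,OTU66),OTU35)),((OTU69,OTU31),(OTU45,(OTU55,(OTU40,OTU25))))).
That clade contains 10 terminal taxa: OTU25, OTU31, OTU35, OTU40, OTU45, OTU52, OTU55, OTU65, OTU66, OTU69.

10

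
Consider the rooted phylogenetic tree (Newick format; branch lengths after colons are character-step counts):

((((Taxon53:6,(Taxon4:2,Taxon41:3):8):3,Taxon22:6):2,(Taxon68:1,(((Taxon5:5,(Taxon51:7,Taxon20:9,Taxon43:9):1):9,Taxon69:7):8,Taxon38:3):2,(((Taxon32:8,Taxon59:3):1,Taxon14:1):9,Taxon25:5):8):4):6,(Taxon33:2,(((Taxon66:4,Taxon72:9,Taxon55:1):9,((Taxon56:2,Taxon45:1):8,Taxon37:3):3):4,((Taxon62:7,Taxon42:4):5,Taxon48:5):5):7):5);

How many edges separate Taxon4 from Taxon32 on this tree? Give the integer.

The MRCA of Taxon4 and Taxon32 is the node subtending (((Taxon53,(Taxon4,Taxon41)),Taxon22),(Taxon68,(((Taxon5,(Taxon51,Taxon20,Taxon43)),Taxon69),Taxon38),(((Taxon32,Taxon59),Taxon14),Taxon25))).
From Taxon4 up to that node: 4 branches. From Taxon32 up to the same node: 5 branches. Total: 4 + 5 = 9.

9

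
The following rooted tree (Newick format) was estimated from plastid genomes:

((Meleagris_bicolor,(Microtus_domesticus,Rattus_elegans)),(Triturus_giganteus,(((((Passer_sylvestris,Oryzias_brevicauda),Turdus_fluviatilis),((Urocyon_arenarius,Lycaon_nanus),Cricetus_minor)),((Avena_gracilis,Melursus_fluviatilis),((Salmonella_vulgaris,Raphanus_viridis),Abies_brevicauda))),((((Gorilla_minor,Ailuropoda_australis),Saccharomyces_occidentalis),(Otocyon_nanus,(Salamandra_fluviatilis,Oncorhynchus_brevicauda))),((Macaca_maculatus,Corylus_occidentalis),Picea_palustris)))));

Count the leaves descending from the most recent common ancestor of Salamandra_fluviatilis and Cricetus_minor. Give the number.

The MRCA of Salamandra_fluviatilis and Cricetus_minor is the node subtending (((((Passer_sylvestris,Oryzias_brevicauda),Turdus_fluviatilis),((Urocyon_arenarius,Lycaon_nanus),Cricetus_minor)),((Avena_gracilis,Melursus_fluviatilis),((Salmonella_vulgaris,Raphanus_viridis),Abies_brevicauda))),((((Gorilla_minor,Ailuropoda_australis),Saccharomyces_occidentalis),(Otocyon_nanus,(Salamandra_fluviatilis,Oncorhynchus_brevicauda))),((Macaca_maculatus,Corylus_occidentalis),Picea_palustris))).
That clade contains 20 terminal taxa: Abies_brevicauda, Ailuropoda_australis, Avena_gracilis, Corylus_occidentalis, Cricetus_minor, Gorilla_minor, Lycaon_nanus, Macaca_maculatus, Melursus_fluviatilis, Oncorhynchus_brevicauda, Oryzias_brevicauda, Otocyon_nanus, Passer_sylvestris, Picea_palustris, Raphanus_viridis, Saccharomyces_occidentalis, Salamandra_fluviatilis, Salmonella_vulgaris, Turdus_fluviatilis, Urocyon_arenarius.

20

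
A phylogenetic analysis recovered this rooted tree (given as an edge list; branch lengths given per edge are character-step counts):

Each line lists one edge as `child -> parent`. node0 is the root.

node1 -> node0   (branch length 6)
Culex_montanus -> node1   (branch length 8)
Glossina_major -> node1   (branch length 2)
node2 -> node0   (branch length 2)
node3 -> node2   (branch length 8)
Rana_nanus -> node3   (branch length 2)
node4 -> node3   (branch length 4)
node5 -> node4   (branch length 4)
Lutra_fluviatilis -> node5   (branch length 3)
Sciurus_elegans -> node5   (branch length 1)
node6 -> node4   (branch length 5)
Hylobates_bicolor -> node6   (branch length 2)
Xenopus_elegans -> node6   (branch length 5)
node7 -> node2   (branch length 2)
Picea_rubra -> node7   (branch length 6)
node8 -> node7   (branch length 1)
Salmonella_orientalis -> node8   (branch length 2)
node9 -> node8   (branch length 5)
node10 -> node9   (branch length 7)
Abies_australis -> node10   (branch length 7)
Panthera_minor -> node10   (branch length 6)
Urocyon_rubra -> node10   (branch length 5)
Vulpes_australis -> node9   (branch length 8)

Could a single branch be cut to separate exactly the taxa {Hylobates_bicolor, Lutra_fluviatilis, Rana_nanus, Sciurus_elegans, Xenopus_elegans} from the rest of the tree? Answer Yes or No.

Yes

The most recent common ancestor of these taxa subtends (Rana_nanus,((Lutra_fluviatilis,Sciurus_elegans),(Hylobates_bicolor,Xenopus_elegans))).
That clade has exactly 5 tips — every listed taxon and nothing else — so the group is monophyletic.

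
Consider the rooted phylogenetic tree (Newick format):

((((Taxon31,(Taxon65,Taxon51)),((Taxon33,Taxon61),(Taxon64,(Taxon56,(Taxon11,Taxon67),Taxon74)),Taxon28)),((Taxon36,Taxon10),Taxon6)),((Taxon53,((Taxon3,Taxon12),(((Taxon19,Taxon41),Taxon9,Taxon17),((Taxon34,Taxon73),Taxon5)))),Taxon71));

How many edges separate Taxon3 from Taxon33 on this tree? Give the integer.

The MRCA of Taxon3 and Taxon33 is the root of the tree.
From Taxon3 up to that node: 5 branches. From Taxon33 up to the same node: 5 branches. Total: 5 + 5 = 10.

10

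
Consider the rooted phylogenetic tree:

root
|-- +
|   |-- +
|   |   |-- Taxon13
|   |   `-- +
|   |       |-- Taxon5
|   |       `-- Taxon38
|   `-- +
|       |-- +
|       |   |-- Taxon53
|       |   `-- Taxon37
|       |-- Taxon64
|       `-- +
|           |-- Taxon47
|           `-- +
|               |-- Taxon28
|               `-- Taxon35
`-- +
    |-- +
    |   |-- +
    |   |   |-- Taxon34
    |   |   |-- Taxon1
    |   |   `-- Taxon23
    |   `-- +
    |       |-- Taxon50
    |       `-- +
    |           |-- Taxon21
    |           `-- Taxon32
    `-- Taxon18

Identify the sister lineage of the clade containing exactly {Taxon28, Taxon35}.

Taxon47

The clade containing exactly {Taxon28, Taxon35} attaches to the tree at the node subtending (Taxon47,(Taxon28,Taxon35)).
The other lineage descending from that same node — the sister group — is the single tip Taxon47.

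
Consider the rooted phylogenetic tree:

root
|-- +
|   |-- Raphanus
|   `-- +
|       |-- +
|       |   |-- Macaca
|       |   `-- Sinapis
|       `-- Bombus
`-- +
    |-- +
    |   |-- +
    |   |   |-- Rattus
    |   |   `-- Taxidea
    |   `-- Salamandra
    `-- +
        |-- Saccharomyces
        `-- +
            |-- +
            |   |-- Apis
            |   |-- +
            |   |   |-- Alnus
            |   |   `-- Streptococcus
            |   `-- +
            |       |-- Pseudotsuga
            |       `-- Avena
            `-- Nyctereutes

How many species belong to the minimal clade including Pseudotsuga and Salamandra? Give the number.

10

The MRCA of Pseudotsuga and Salamandra is the node subtending (((Rattus,Taxidea),Salamandra),(Saccharomyces,((Apis,(Alnus,Streptococcus),(Pseudotsuga,Avena)),Nyctereutes))).
That clade contains 10 terminal taxa: Alnus, Apis, Avena, Nyctereutes, Pseudotsuga, Rattus, Saccharomyces, Salamandra, Streptococcus, Taxidea.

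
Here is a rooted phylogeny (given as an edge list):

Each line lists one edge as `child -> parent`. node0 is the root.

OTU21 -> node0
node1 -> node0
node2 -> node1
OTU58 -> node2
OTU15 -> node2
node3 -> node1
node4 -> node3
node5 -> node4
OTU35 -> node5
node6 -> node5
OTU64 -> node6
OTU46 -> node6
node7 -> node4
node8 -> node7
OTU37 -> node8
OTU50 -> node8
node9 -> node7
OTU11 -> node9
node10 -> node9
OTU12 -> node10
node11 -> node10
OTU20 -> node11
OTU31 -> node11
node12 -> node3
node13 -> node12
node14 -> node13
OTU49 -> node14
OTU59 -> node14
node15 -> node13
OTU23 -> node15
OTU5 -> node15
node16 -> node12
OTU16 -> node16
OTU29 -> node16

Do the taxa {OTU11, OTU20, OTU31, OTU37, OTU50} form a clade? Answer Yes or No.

No

The MRCA of the listed taxa subtends ((OTU37,OTU50),(OTU11,(OTU12,(OTU20,OTU31)))).
That clade also contains OTU12, which is not in the proposed group, so the group is not monophyletic.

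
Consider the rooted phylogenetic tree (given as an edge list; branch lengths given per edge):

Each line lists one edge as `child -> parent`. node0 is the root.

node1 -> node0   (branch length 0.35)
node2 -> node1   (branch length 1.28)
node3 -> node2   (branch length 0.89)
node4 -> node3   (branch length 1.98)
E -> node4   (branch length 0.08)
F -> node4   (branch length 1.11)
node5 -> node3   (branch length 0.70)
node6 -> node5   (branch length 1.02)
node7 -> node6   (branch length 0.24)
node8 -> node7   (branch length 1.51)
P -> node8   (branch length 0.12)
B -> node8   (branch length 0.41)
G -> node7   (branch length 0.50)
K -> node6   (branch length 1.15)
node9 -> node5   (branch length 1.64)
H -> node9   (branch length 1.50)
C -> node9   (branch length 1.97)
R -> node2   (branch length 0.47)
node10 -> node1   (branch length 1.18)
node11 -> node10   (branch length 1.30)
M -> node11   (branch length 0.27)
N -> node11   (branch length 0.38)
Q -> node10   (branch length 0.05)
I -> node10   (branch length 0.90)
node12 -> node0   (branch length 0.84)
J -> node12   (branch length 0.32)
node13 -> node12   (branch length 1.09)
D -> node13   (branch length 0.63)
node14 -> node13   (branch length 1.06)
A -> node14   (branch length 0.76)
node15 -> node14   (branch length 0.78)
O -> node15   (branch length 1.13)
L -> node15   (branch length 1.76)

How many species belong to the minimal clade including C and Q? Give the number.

13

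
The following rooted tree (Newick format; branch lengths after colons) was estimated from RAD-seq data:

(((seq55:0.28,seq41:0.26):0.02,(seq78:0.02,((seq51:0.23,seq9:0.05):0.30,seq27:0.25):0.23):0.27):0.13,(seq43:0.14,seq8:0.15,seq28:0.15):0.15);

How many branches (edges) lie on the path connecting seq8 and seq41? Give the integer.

5

The MRCA of seq8 and seq41 is the root of the tree.
From seq8 up to that node: 2 branches. From seq41 up to the same node: 3 branches. Total: 2 + 3 = 5.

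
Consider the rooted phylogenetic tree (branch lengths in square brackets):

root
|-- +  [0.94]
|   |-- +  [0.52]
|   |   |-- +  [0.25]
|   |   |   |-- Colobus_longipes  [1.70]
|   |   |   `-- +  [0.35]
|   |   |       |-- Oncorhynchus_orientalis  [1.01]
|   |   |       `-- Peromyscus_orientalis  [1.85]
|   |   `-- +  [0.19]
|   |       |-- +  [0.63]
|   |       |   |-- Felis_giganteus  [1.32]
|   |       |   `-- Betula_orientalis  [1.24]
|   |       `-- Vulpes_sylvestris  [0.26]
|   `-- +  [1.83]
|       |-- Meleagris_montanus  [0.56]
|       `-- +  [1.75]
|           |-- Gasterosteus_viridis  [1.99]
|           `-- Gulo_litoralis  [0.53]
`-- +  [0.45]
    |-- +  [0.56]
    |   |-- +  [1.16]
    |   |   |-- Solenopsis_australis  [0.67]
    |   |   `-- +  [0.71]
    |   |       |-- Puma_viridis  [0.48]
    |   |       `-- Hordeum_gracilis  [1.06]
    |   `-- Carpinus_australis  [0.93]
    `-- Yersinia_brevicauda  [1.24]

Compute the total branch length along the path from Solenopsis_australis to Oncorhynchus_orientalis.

The path runs Solenopsis_australis → … → MRCA → … → Oncorhynchus_orientalis; the MRCA is the root of the tree.
Branch lengths along that path: 0.67 + 1.16 + 0.56 + 0.45 + 0.94 + 0.52 + 0.25 + 0.35 + 1.01 = 5.91.

5.91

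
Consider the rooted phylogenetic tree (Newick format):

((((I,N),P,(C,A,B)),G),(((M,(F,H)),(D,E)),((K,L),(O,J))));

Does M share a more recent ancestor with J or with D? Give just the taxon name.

D

The MRCA of M and D subtends ((M,(F,H)),(D,E)) (5 taxa).
The MRCA of M and J subtends (((M,(F,H)),(D,E)),((K,L),(O,J))) (9 taxa).
The first is nested inside the second, so M shares a more recent common ancestor with D.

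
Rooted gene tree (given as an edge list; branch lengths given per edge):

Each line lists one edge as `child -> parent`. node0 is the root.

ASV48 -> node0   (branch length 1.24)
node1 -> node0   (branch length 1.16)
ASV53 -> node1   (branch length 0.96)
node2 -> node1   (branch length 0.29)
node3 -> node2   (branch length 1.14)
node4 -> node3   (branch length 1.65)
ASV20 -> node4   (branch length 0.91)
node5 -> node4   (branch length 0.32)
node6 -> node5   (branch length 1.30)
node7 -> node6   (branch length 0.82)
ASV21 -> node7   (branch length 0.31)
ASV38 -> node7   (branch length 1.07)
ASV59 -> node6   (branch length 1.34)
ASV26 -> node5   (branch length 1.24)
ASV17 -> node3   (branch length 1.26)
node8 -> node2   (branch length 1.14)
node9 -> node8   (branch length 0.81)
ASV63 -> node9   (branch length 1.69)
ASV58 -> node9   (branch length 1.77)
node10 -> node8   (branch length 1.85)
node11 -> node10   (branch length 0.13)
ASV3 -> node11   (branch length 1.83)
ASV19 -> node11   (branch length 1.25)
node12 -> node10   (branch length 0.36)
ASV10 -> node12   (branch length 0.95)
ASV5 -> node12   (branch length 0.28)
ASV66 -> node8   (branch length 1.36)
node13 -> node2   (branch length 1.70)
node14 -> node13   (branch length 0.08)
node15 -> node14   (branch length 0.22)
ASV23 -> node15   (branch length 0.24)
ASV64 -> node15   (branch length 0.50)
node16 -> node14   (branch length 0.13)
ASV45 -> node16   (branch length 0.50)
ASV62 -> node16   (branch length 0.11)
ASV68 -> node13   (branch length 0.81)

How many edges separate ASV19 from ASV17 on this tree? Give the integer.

6

The MRCA of ASV19 and ASV17 is the node subtending (((ASV20,(((ASV21,ASV38),ASV59),ASV26)),ASV17),((ASV63,ASV58),((ASV3,ASV19),(ASV10,ASV5)),ASV66),(((ASV23,ASV64),(ASV45,ASV62)),ASV68)).
From ASV19 up to that node: 4 branches. From ASV17 up to the same node: 2 branches. Total: 4 + 2 = 6.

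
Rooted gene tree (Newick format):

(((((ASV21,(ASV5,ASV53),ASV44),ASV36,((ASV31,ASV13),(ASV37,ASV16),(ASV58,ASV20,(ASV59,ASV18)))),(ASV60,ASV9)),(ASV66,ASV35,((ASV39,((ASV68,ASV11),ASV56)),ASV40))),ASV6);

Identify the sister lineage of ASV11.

ASV11 attaches to the tree at the node subtending (ASV68,ASV11).
The other lineage descending from that same node — the sister group — is the single tip ASV68.

ASV68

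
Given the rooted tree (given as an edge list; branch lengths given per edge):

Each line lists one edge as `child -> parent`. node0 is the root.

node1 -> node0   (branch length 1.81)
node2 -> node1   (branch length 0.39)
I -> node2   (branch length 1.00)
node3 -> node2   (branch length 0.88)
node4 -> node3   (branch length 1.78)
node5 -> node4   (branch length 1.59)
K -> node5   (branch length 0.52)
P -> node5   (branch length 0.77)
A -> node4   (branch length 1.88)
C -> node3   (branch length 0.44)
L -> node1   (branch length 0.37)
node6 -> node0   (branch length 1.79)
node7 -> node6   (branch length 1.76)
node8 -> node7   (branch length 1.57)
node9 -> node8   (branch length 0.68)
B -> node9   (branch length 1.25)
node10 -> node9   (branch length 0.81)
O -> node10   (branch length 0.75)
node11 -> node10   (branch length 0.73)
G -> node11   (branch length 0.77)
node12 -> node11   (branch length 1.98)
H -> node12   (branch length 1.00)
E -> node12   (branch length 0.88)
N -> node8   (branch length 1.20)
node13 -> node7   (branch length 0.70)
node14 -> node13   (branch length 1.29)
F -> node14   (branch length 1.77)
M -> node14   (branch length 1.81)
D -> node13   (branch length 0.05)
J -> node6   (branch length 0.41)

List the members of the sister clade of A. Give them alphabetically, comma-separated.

K, P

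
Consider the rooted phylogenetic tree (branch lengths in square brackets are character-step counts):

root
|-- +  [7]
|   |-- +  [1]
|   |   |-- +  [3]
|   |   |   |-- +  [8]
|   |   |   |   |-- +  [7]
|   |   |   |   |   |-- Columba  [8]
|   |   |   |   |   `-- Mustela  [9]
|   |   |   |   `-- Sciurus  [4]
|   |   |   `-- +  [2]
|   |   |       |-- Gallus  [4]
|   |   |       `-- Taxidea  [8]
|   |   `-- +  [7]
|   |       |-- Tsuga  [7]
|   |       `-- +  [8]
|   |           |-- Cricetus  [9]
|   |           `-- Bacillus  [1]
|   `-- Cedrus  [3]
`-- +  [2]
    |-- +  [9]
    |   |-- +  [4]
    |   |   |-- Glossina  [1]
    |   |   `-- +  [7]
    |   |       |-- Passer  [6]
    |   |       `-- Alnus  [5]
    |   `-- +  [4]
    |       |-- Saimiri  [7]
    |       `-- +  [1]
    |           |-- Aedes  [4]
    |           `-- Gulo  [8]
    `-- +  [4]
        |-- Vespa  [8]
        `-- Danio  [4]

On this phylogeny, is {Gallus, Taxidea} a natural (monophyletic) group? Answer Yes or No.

Yes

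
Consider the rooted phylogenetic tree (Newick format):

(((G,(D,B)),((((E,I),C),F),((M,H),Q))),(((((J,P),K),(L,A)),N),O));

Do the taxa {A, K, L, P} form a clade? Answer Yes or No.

No

The MRCA of the listed taxa subtends (((J,P),K),(L,A)).
That clade also contains J, which is not in the proposed group, so the group is not monophyletic.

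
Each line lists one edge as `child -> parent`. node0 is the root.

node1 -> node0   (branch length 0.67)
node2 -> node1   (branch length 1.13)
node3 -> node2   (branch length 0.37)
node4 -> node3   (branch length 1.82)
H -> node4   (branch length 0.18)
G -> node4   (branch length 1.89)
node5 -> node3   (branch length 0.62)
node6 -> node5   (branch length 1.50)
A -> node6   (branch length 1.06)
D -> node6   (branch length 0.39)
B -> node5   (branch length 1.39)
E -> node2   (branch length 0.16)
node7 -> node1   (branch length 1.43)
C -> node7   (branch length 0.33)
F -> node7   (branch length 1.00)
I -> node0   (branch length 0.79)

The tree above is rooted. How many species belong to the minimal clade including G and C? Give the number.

The MRCA of G and C is the node subtending ((((H,G),((A,D),B)),E),(C,F)).
That clade contains 8 terminal taxa: A, B, C, D, E, F, G, H.

8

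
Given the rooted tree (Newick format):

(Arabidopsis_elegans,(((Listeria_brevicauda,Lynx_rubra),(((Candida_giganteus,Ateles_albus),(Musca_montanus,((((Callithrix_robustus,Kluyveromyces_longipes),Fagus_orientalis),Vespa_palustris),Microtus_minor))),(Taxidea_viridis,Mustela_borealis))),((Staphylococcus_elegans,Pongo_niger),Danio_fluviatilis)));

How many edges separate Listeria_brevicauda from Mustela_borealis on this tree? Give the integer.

The MRCA of Listeria_brevicauda and Mustela_borealis is the node subtending ((Listeria_brevicauda,Lynx_rubra),(((Candida_giganteus,Ateles_albus),(Musca_montanus,((((Callithrix_robustus,Kluyveromyces_longipes),Fagus_orientalis),Vespa_palustris),Microtus_minor))),(Taxidea_viridis,Mustela_borealis))).
From Listeria_brevicauda up to that node: 2 branches. From Mustela_borealis up to the same node: 3 branches. Total: 2 + 3 = 5.

5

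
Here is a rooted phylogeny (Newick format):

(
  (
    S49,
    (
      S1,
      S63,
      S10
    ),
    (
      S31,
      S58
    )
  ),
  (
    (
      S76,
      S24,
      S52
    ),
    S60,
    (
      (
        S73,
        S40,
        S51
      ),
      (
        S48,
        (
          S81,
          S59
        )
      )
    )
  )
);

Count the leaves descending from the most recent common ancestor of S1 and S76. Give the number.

The MRCA of S1 and S76 is the root, so the clade is the entire tree.
That clade contains 16 terminal taxa: S1, S10, S24, S31, S40, S48, S49, S51, S52, S58, S59, S60, S63, S73, S76, S81.

16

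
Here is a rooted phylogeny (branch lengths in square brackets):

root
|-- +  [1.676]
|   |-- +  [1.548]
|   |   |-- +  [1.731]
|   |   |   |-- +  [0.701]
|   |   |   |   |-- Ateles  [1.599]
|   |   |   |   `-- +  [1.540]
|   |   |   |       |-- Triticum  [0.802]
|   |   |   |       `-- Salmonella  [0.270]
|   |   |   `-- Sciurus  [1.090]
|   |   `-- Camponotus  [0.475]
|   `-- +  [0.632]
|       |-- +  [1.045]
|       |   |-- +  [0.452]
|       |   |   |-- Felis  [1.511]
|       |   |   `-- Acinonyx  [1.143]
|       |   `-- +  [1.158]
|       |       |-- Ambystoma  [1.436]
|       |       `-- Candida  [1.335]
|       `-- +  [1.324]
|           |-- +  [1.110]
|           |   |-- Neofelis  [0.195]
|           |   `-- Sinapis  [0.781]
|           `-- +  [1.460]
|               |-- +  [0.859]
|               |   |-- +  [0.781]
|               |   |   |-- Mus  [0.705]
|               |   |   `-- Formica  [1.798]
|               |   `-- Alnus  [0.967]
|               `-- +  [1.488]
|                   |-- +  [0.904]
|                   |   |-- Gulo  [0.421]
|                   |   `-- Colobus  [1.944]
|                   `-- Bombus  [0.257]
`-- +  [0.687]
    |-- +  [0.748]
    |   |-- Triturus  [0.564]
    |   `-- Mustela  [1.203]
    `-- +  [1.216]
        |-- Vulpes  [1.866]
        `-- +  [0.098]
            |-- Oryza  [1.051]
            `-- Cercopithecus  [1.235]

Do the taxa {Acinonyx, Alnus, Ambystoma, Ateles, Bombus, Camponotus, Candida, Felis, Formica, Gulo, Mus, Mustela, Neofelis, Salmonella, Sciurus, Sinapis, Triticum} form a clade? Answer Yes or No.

No

The MRCA of the listed taxa is the root, so the smallest clade containing them is the whole tree.
That clade also contains Cercopithecus, Colobus, Oryza, Triturus, Vulpes, which are not in the proposed group, so the group is not monophyletic.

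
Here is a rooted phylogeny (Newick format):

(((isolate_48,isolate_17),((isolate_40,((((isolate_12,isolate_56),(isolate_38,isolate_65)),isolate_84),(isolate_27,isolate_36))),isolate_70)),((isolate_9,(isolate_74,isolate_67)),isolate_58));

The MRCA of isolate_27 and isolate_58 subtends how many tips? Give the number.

The MRCA of isolate_27 and isolate_58 is the root, so the clade is the entire tree.
That clade contains 15 terminal taxa: isolate_12, isolate_17, isolate_27, isolate_36, isolate_38, isolate_40, isolate_48, isolate_56, isolate_58, isolate_65, isolate_67, isolate_70, isolate_74, isolate_84, isolate_9.

15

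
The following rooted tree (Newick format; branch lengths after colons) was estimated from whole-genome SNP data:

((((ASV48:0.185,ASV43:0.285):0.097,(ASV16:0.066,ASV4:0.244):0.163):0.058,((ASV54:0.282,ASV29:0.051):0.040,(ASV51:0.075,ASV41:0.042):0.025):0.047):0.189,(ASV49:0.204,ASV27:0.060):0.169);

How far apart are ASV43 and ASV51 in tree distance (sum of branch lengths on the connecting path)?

The path runs ASV43 → … → MRCA → … → ASV51; the MRCA is the node subtending (((ASV48,ASV43),(ASV16,ASV4)),((ASV54,ASV29),(ASV51,ASV41))).
Branch lengths along that path: 0.285 + 0.097 + 0.058 + 0.047 + 0.025 + 0.075 = 0.587.

0.587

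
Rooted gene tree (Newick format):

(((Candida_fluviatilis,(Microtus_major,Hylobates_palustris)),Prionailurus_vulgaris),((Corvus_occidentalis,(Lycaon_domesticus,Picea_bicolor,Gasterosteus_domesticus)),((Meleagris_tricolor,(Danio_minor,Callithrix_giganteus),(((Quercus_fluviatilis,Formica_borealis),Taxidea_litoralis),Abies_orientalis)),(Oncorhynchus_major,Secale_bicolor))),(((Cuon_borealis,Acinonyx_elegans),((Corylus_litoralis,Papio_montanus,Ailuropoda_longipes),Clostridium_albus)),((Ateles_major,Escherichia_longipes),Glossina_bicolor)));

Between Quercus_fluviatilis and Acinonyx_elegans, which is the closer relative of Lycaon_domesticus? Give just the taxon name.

Quercus_fluviatilis

The MRCA of Lycaon_domesticus and Quercus_fluviatilis subtends ((Corvus_occidentalis,(Lycaon_domesticus,Picea_bicolor,Gasterosteus_domesticus)),((Meleagris_tricolor,(Danio_minor,Callithrix_giganteus),(((Quercus_fluviatilis,Formica_borealis),Taxidea_litoralis),Abies_orientalis)),(Oncorhynchus_major,Secale_bicolor))) (13 taxa).
The MRCA of Lycaon_domesticus and Acinonyx_elegans is the root, subtending the entire tree (26 taxa).
The first is nested inside the second, so Lycaon_domesticus shares a more recent common ancestor with Quercus_fluviatilis.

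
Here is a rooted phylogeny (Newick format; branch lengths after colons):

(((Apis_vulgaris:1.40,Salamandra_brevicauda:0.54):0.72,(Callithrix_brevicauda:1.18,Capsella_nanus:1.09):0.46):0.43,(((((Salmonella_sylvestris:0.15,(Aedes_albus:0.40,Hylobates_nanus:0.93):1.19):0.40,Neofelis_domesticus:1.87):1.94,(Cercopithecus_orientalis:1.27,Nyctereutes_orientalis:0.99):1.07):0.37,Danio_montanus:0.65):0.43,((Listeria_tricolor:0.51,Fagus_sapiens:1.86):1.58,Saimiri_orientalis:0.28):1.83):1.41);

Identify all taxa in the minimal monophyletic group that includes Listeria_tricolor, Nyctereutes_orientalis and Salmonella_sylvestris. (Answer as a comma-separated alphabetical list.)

Tracing Listeria_tricolor: it sits inside (Listeria_tricolor,Fagus_sapiens).
Tracing Nyctereutes_orientalis: it sits inside (Cercopithecus_orientalis,Nyctereutes_orientalis).
Tracing Salmonella_sylvestris: it sits inside (Salmonella_sylvestris,(Aedes_albus,Hylobates_nanus)).
The smallest clade enclosing all 3 is (((((Salmonella_sylvestris,(Aedes_albus,Hylobates_nanus)),Neofelis_domesticus),(Cercopithecus_orientalis,Nyctereutes_orientalis)),Danio_montanus),((Listeria_tricolor,Fagus_sapiens),Saimiri_orientalis)); the answer is its 10 terminal taxa in alphabetical order.

Aedes_albus, Cercopithecus_orientalis, Danio_montanus, Fagus_sapiens, Hylobates_nanus, Listeria_tricolor, Neofelis_domesticus, Nyctereutes_orientalis, Saimiri_orientalis, Salmonella_sylvestris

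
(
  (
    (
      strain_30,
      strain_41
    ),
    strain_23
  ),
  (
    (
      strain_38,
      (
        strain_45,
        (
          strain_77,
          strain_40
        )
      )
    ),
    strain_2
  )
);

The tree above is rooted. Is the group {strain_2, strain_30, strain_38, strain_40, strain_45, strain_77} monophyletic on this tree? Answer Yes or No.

No

The MRCA of the listed taxa is the root, so the smallest clade containing them is the whole tree.
That clade also contains strain_23, strain_41, which are not in the proposed group, so the group is not monophyletic.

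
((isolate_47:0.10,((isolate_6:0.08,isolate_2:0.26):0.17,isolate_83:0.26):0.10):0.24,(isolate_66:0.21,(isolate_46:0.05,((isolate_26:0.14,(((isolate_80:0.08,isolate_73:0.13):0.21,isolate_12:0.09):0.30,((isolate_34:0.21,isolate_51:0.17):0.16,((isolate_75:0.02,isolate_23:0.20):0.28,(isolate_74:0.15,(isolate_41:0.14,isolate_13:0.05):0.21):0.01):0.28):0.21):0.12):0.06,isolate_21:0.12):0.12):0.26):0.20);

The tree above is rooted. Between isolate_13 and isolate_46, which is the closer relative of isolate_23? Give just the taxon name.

The MRCA of isolate_23 and isolate_13 subtends ((isolate_75,isolate_23),(isolate_74,(isolate_41,isolate_13))) (5 taxa).
The MRCA of isolate_23 and isolate_46 subtends (isolate_46,((isolate_26,(((isolate_80,isolate_73),isolate_12),((isolate_34,isolate_51),((isolate_75,isolate_23),(isolate_74,(isolate_41,isolate_13)))))),isolate_21)) (13 taxa).
The first is nested inside the second, so isolate_23 shares a more recent common ancestor with isolate_13.

isolate_13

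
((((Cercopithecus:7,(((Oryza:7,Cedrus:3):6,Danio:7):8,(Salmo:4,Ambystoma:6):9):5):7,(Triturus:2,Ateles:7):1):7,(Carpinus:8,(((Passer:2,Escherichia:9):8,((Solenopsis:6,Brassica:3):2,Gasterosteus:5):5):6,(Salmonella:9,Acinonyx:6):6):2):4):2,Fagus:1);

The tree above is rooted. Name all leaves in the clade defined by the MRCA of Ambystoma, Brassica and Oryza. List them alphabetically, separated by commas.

Tracing Ambystoma: it sits inside (Salmo,Ambystoma).
Tracing Brassica: it sits inside (Solenopsis,Brassica).
Tracing Oryza: it sits inside (Oryza,Cedrus).
The smallest clade enclosing all 3 is (((Cercopithecus,(((Oryza,Cedrus),Danio),(Salmo,Ambystoma))),(Triturus,Ateles)),(Carpinus,(((Passer,Escherichia),((Solenopsis,Brassica),Gasterosteus)),(Salmonella,Acinonyx)))); the answer is its 16 terminal taxa in alphabetical order.

Acinonyx, Ambystoma, Ateles, Brassica, Carpinus, Cedrus, Cercopithecus, Danio, Escherichia, Gasterosteus, Oryza, Passer, Salmo, Salmonella, Solenopsis, Triturus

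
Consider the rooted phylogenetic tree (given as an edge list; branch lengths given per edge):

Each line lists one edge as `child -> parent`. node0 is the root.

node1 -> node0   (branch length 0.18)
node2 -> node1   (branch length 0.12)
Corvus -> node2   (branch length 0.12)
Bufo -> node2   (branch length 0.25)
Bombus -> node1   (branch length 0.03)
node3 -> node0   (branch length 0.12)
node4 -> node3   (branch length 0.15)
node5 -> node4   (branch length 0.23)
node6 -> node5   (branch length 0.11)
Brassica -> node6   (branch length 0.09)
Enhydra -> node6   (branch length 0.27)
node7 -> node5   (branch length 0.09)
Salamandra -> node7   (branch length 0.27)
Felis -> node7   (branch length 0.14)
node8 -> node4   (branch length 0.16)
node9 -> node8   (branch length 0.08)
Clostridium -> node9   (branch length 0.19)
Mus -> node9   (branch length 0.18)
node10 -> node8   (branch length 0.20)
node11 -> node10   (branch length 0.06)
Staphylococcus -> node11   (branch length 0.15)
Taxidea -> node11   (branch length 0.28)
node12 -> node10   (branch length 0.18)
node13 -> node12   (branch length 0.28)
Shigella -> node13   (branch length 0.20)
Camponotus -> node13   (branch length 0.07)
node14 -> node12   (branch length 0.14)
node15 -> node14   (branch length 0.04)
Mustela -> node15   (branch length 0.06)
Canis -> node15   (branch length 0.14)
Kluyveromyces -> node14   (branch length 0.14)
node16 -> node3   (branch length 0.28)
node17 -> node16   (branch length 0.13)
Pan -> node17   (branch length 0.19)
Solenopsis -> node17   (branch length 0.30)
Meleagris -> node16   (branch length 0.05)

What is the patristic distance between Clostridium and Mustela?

The path runs Clostridium → … → MRCA → … → Mustela; the MRCA is the node subtending ((Clostridium,Mus),((Staphylococcus,Taxidea),((Shigella,Camponotus),((Mustela,Canis),Kluyveromyces)))).
Branch lengths along that path: 0.19 + 0.08 + 0.20 + 0.18 + 0.14 + 0.04 + 0.06 = 0.89.

0.89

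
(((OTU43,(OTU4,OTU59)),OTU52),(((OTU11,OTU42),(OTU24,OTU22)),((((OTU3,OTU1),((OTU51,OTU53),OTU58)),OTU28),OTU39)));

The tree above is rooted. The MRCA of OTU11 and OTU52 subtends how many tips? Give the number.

The MRCA of OTU11 and OTU52 is the root, so the clade is the entire tree.
That clade contains 15 terminal taxa: OTU1, OTU11, OTU22, OTU24, OTU28, OTU3, OTU39, OTU4, OTU42, OTU43, OTU51, OTU52, OTU53, OTU58, OTU59.

15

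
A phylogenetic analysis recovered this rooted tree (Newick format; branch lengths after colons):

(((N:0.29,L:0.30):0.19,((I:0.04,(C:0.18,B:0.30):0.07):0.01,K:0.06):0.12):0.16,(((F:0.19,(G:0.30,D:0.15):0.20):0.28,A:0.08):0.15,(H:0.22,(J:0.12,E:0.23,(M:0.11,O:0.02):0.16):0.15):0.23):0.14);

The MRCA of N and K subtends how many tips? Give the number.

The MRCA of N and K is the node subtending ((N,L),((I,(C,B)),K)).
That clade contains 6 terminal taxa: B, C, I, K, L, N.

6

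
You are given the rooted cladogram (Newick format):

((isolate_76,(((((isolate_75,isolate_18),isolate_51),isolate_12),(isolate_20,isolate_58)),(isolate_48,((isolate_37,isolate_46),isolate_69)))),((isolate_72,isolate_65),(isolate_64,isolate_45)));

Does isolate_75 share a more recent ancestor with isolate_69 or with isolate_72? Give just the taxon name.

The MRCA of isolate_75 and isolate_69 subtends (((((isolate_75,isolate_18),isolate_51),isolate_12),(isolate_20,isolate_58)),(isolate_48,((isolate_37,isolate_46),isolate_69))) (10 taxa).
The MRCA of isolate_75 and isolate_72 is the root, subtending the entire tree (15 taxa).
The first is nested inside the second, so isolate_75 shares a more recent common ancestor with isolate_69.

isolate_69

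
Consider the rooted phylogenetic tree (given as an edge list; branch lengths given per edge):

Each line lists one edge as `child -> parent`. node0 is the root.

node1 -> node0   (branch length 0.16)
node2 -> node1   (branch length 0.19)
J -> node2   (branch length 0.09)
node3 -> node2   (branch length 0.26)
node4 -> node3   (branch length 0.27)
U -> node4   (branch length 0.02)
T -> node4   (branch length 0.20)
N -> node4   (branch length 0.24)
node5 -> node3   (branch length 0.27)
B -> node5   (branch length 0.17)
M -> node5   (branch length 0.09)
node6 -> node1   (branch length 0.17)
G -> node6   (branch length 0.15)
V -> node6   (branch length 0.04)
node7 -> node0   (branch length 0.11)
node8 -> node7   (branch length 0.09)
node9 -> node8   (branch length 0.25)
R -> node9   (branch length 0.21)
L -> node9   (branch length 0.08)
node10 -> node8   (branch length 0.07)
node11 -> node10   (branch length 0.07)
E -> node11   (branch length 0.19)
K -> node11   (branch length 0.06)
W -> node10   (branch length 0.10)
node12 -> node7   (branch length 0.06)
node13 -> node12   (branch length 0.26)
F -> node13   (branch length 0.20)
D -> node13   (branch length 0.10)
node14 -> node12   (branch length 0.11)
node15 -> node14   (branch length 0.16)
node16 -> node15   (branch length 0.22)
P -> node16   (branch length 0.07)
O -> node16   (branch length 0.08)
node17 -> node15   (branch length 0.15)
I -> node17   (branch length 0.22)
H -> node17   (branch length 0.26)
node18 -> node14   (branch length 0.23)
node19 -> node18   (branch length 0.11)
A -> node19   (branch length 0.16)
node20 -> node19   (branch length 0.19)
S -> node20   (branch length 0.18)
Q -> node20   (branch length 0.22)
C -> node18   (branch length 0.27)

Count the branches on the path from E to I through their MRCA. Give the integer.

The MRCA of E and I is the node subtending (((R,L),((E,K),W)),((F,D),(((P,O),(I,H)),((A,(S,Q)),C)))).
From E up to that node: 4 branches. From I up to the same node: 5 branches. Total: 4 + 5 = 9.

9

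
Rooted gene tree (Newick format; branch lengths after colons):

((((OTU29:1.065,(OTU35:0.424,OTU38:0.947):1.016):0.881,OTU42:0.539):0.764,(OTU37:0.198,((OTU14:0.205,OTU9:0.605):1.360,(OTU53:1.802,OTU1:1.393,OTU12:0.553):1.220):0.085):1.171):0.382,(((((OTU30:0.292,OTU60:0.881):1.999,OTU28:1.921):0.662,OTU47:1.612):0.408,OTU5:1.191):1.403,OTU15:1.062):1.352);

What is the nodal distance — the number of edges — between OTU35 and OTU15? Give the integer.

The MRCA of OTU35 and OTU15 is the root of the tree.
From OTU35 up to that node: 5 branches. From OTU15 up to the same node: 2 branches. Total: 5 + 2 = 7.

7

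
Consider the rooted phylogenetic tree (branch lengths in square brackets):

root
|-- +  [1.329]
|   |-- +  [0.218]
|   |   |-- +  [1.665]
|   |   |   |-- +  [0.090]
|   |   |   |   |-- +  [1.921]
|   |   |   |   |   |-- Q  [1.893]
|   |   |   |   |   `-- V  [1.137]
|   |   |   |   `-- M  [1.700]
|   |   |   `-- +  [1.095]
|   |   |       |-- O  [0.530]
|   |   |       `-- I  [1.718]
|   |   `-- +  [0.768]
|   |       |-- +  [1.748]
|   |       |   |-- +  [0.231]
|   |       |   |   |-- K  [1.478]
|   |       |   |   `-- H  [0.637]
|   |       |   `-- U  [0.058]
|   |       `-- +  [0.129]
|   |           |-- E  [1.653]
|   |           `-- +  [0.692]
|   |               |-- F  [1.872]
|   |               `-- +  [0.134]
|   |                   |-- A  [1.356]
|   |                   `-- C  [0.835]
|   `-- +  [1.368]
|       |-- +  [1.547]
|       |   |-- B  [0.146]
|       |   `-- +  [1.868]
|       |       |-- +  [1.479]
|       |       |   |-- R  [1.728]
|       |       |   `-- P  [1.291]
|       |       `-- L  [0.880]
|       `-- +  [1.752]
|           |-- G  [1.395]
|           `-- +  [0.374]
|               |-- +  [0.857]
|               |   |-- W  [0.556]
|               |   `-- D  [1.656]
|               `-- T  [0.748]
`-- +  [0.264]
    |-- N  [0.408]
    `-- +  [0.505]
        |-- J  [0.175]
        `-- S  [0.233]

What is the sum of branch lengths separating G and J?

The path runs G → … → MRCA → … → J; the MRCA is the root of the tree.
Branch lengths along that path: 1.395 + 1.752 + 1.368 + 1.329 + 0.264 + 0.505 + 0.175 = 6.788.

6.788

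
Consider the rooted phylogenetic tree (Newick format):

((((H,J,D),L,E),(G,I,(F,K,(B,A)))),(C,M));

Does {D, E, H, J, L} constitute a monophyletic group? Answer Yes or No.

The most recent common ancestor of these taxa subtends ((H,J,D),L,E).
That clade has exactly 5 tips — every listed taxon and nothing else — so the group is monophyletic.

Yes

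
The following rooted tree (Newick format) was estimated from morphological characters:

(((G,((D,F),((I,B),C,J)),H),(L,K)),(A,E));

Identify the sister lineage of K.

L

K attaches to the tree at the node subtending (L,K).
The other lineage descending from that same node — the sister group — is the single tip L.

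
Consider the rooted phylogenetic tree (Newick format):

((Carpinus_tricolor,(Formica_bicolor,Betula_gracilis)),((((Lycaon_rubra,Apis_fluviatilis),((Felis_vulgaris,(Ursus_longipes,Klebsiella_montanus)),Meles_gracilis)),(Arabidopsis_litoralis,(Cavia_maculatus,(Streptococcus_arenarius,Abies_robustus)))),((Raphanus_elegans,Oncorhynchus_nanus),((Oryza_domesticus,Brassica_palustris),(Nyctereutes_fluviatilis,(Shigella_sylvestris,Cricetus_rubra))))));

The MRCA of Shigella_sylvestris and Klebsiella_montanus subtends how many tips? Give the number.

The MRCA of Shigella_sylvestris and Klebsiella_montanus is the node subtending ((((Lycaon_rubra,Apis_fluviatilis),((Felis_vulgaris,(Ursus_longipes,Klebsiella_montanus)),Meles_gracilis)),(Arabidopsis_litoralis,(Cavia_maculatus,(Streptococcus_arenarius,Abies_robustus)))),((Raphanus_elegans,Oncorhynchus_nanus),((Oryza_domesticus,Brassica_palustris),(Nyctereutes_fluviatilis,(Shigella_sylvestris,Cricetus_rubra))))).
That clade contains 17 terminal taxa: Abies_robustus, Apis_fluviatilis, Arabidopsis_litoralis, Brassica_palustris, Cavia_maculatus, Cricetus_rubra, Felis_vulgaris, Klebsiella_montanus, Lycaon_rubra, Meles_gracilis, Nyctereutes_fluviatilis, Oncorhynchus_nanus, Oryza_domesticus, Raphanus_elegans, Shigella_sylvestris, Streptococcus_arenarius, Ursus_longipes.

17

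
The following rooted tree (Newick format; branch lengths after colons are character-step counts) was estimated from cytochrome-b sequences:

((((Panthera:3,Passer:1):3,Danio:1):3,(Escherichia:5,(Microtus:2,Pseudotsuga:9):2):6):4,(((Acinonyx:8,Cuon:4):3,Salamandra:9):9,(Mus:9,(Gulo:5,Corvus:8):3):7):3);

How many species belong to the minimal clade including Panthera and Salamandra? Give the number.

12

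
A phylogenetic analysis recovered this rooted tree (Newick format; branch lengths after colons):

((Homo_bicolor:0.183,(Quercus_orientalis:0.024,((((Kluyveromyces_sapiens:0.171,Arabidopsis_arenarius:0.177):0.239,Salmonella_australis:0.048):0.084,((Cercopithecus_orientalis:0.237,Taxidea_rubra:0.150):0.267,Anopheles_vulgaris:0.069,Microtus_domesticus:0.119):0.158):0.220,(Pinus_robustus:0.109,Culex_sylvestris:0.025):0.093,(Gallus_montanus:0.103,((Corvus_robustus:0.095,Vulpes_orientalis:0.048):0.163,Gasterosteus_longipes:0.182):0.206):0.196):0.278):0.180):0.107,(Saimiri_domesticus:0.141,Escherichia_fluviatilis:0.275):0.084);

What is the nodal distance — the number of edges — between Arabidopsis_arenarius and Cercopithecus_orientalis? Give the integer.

6

The MRCA of Arabidopsis_arenarius and Cercopithecus_orientalis is the node subtending (((Kluyveromyces_sapiens,Arabidopsis_arenarius),Salmonella_australis),((Cercopithecus_orientalis,Taxidea_rubra),Anopheles_vulgaris,Microtus_domesticus)).
From Arabidopsis_arenarius up to that node: 3 branches. From Cercopithecus_orientalis up to the same node: 3 branches. Total: 3 + 3 = 6.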